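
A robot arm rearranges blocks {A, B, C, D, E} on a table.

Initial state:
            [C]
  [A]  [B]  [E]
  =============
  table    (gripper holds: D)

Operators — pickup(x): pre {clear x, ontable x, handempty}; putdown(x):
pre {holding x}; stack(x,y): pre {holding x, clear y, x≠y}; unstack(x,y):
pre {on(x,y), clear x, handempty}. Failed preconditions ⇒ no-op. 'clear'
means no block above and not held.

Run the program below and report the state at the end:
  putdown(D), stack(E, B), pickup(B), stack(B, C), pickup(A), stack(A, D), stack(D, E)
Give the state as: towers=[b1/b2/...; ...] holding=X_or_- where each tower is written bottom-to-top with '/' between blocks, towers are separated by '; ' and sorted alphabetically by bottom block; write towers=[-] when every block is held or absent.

step 1 (putdown(D)): towers=[A; B; D; E/C] holding=-
step 2 (stack(E, B)) [no-op]: towers=[A; B; D; E/C] holding=-
step 3 (pickup(B)): towers=[A; D; E/C] holding=B
step 4 (stack(B, C)): towers=[A; D; E/C/B] holding=-
step 5 (pickup(A)): towers=[D; E/C/B] holding=A
step 6 (stack(A, D)): towers=[D/A; E/C/B] holding=-
step 7 (stack(D, E)) [no-op]: towers=[D/A; E/C/B] holding=-

towers=[D/A; E/C/B] holding=-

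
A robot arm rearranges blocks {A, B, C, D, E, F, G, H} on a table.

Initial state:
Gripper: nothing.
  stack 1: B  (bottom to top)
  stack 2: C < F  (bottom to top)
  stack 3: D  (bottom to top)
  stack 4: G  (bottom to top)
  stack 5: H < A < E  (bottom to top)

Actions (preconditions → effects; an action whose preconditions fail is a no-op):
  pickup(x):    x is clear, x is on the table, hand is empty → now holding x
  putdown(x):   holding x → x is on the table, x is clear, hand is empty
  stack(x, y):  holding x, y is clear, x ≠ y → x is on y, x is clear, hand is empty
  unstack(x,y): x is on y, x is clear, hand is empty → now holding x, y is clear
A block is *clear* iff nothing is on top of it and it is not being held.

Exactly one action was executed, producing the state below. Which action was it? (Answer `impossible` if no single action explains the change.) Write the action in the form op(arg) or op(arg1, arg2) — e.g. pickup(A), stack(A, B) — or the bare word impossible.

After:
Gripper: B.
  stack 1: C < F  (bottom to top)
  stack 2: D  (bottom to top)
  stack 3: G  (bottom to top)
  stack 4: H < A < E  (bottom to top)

pickup(B)

target: towers=[C/F; D; G; H/A/E] holding=B
         pickup(G) → towers=[B; C/F; D; H/A/E] holding=G
     unstack(E, A) → towers=[B; C/F; D; G; H/A] holding=E
         pickup(B) → towers=[C/F; D; G; H/A/E] holding=B  ← match
     unstack(F, C) → towers=[B; C; D; G; H/A/E] holding=F
         pickup(D) → towers=[B; C/F; G; H/A/E] holding=D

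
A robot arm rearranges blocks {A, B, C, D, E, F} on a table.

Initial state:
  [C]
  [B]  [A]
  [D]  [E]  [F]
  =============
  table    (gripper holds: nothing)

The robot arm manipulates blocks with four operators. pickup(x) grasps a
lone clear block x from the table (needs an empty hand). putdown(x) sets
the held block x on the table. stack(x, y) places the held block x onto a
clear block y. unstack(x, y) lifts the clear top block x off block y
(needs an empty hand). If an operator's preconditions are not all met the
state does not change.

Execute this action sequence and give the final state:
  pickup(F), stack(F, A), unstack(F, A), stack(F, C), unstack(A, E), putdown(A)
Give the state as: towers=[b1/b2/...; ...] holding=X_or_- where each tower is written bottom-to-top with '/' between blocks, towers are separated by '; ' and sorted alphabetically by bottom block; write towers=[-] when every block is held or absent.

step 1 (pickup(F)): towers=[D/B/C; E/A] holding=F
step 2 (stack(F, A)): towers=[D/B/C; E/A/F] holding=-
step 3 (unstack(F, A)): towers=[D/B/C; E/A] holding=F
step 4 (stack(F, C)): towers=[D/B/C/F; E/A] holding=-
step 5 (unstack(A, E)): towers=[D/B/C/F; E] holding=A
step 6 (putdown(A)): towers=[A; D/B/C/F; E] holding=-

towers=[A; D/B/C/F; E] holding=-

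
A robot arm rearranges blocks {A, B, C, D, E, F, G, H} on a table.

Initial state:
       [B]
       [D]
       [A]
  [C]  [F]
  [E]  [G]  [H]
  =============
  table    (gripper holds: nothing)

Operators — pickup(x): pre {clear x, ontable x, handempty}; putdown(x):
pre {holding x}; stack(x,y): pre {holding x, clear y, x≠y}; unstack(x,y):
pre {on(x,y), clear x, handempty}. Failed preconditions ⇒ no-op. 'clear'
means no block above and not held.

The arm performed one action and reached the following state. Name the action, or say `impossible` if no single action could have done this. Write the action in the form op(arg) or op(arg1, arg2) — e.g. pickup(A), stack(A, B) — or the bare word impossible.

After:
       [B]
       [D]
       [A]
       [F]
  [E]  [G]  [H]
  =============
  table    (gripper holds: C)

unstack(C, E)

target: towers=[E; G/F/A/D/B; H] holding=C
         pickup(H) → towers=[E/C; G/F/A/D/B] holding=H
     unstack(B, D) → towers=[E/C; G/F/A/D; H] holding=B
     unstack(C, E) → towers=[E; G/F/A/D/B; H] holding=C  ← match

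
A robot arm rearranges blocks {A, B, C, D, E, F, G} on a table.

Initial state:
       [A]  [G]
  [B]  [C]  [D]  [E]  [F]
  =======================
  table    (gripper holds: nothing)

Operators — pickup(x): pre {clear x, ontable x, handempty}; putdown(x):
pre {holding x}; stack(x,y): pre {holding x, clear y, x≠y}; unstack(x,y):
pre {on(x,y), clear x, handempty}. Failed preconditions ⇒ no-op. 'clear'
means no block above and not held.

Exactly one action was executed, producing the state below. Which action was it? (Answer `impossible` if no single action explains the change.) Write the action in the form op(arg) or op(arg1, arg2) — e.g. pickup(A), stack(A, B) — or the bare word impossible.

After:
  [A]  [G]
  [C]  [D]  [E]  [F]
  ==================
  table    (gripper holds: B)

pickup(B)

target: towers=[C/A; D/G; E; F] holding=B
         pickup(B) → towers=[C/A; D/G; E; F] holding=B  ← match
         pickup(F) → towers=[B; C/A; D/G; E] holding=F
     unstack(G, D) → towers=[B; C/A; D; E; F] holding=G
     unstack(A, C) → towers=[B; C; D/G; E; F] holding=A
         pickup(E) → towers=[B; C/A; D/G; F] holding=E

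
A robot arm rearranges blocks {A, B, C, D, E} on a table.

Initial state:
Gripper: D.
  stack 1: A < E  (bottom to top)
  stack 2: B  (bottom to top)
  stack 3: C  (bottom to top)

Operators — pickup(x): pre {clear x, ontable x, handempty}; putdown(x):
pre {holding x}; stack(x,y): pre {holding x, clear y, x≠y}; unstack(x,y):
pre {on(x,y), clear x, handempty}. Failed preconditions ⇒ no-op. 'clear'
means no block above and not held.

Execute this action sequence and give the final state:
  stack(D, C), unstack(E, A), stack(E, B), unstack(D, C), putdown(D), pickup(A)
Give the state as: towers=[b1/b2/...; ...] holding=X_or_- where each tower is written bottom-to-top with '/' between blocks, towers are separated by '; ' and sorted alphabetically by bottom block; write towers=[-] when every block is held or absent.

towers=[B/E; C; D] holding=A

step 1 (stack(D, C)): towers=[A/E; B; C/D] holding=-
step 2 (unstack(E, A)): towers=[A; B; C/D] holding=E
step 3 (stack(E, B)): towers=[A; B/E; C/D] holding=-
step 4 (unstack(D, C)): towers=[A; B/E; C] holding=D
step 5 (putdown(D)): towers=[A; B/E; C; D] holding=-
step 6 (pickup(A)): towers=[B/E; C; D] holding=A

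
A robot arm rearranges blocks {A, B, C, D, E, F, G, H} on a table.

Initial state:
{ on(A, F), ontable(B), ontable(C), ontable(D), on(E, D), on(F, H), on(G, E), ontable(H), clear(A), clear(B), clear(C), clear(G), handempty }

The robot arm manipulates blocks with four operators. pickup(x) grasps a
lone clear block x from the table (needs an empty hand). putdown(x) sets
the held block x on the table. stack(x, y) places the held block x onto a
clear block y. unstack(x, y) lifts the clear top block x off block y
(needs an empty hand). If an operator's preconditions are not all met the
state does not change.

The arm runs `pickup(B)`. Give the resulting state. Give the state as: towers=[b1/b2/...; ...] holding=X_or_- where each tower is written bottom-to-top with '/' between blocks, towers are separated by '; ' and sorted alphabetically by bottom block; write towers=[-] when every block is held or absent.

towers=[C; D/E/G; H/F/A] holding=B

before: towers=[B; C; D/E/G; H/F/A] holding=-
pre[pickup(B)]: clear(B) ✓, ontable(B) ✓, handempty ✓
all met → apply pickup(B)
after:  towers=[C; D/E/G; H/F/A] holding=B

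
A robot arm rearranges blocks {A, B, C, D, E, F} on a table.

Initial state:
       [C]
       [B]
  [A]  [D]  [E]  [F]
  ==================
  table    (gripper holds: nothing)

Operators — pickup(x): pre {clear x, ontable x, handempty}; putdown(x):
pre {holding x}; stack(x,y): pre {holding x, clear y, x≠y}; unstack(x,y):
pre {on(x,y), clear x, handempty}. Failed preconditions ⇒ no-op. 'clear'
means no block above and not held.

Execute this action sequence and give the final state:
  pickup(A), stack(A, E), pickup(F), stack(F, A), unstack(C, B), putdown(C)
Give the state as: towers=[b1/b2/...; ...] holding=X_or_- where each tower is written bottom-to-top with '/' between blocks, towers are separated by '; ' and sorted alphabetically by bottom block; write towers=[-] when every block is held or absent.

towers=[C; D/B; E/A/F] holding=-

step 1 (pickup(A)): towers=[D/B/C; E; F] holding=A
step 2 (stack(A, E)): towers=[D/B/C; E/A; F] holding=-
step 3 (pickup(F)): towers=[D/B/C; E/A] holding=F
step 4 (stack(F, A)): towers=[D/B/C; E/A/F] holding=-
step 5 (unstack(C, B)): towers=[D/B; E/A/F] holding=C
step 6 (putdown(C)): towers=[C; D/B; E/A/F] holding=-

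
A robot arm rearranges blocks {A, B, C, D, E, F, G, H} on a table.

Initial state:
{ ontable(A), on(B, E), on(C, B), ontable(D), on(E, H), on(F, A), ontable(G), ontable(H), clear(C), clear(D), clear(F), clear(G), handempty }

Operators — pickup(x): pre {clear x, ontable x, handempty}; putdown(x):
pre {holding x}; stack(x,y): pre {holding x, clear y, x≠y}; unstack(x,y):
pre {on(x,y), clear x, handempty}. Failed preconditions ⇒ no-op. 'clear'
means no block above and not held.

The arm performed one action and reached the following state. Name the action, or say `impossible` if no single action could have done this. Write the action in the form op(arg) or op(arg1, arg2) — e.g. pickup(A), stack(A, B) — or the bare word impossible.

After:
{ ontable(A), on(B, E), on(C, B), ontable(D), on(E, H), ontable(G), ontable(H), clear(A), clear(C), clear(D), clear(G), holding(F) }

unstack(F, A)

target: towers=[A; D; G; H/E/B/C] holding=F
         pickup(G) → towers=[A/F; D; H/E/B/C] holding=G
     unstack(F, A) → towers=[A; D; G; H/E/B/C] holding=F  ← match
         pickup(D) → towers=[A/F; G; H/E/B/C] holding=D
     unstack(C, B) → towers=[A/F; D; G; H/E/B] holding=C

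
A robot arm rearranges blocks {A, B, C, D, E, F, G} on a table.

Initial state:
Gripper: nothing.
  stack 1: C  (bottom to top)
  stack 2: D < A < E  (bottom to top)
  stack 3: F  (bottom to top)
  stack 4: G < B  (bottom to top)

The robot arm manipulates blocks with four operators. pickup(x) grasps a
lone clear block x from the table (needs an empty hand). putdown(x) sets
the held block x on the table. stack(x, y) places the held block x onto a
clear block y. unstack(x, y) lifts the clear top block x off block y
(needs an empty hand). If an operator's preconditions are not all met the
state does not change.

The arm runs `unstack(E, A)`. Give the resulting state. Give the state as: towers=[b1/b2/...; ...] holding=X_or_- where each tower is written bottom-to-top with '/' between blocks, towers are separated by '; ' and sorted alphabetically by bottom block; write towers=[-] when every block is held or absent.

before: towers=[C; D/A/E; F; G/B] holding=-
pre[unstack(E, A)]: on(E,A) yes, clear(E) yes, handempty yes
all met → apply unstack(E, A)
after:  towers=[C; D/A; F; G/B] holding=E

towers=[C; D/A; F; G/B] holding=E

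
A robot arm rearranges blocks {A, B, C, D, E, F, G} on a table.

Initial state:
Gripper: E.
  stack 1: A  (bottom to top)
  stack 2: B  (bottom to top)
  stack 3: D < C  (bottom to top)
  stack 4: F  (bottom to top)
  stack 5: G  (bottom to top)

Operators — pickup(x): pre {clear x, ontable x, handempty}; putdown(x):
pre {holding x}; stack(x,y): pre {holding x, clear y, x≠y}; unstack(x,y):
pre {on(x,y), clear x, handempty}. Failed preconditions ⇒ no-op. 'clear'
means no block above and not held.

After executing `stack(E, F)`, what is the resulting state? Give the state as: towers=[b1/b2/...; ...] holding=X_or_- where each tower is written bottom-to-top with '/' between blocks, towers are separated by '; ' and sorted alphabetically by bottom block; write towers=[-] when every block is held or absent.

towers=[A; B; D/C; F/E; G] holding=-

before: towers=[A; B; D/C; F; G] holding=E
pre[stack(E, F)]: holding(E) ok, clear(F) ok, E≠F ok
all met → apply stack(E, F)
after:  towers=[A; B; D/C; F/E; G] holding=-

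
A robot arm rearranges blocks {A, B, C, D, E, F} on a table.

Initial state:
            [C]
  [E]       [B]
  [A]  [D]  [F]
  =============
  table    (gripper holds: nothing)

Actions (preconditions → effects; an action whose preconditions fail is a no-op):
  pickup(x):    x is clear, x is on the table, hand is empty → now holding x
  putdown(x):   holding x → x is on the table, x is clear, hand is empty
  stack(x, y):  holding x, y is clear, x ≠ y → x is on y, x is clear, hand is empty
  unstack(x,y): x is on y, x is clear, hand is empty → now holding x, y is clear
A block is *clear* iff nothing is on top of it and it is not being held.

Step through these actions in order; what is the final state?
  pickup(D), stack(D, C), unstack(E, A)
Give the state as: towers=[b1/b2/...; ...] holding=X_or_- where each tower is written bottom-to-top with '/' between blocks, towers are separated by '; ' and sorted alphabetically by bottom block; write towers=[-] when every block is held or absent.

towers=[A; F/B/C/D] holding=E

step 1 (pickup(D)): towers=[A/E; F/B/C] holding=D
step 2 (stack(D, C)): towers=[A/E; F/B/C/D] holding=-
step 3 (unstack(E, A)): towers=[A; F/B/C/D] holding=E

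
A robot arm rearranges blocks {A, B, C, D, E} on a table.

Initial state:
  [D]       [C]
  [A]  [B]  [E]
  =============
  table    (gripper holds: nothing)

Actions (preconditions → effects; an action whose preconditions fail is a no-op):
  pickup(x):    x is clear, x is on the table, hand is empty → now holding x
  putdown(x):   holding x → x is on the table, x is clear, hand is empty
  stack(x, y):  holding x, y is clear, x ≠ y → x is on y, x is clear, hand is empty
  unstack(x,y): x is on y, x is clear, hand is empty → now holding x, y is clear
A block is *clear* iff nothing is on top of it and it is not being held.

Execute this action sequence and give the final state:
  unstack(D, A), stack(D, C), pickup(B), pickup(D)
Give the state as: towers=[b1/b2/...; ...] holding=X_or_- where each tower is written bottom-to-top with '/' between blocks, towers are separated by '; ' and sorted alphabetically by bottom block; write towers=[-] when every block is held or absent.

step 1 (unstack(D, A)): towers=[A; B; E/C] holding=D
step 2 (stack(D, C)): towers=[A; B; E/C/D] holding=-
step 3 (pickup(B)): towers=[A; E/C/D] holding=B
step 4 (pickup(D)) [no-op]: towers=[A; E/C/D] holding=B

towers=[A; E/C/D] holding=B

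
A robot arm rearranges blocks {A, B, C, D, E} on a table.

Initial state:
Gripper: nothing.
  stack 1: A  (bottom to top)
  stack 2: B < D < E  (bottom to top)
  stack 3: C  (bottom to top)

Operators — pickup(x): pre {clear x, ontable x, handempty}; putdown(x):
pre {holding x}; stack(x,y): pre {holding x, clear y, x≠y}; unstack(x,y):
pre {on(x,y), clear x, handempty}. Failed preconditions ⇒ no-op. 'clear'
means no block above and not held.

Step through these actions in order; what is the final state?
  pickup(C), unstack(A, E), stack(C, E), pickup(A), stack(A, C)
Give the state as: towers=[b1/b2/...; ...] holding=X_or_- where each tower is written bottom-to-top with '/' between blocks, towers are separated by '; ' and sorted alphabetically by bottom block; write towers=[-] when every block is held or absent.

towers=[B/D/E/C/A] holding=-

step 1 (pickup(C)): towers=[A; B/D/E] holding=C
step 2 (unstack(A, E)) [no-op]: towers=[A; B/D/E] holding=C
step 3 (stack(C, E)): towers=[A; B/D/E/C] holding=-
step 4 (pickup(A)): towers=[B/D/E/C] holding=A
step 5 (stack(A, C)): towers=[B/D/E/C/A] holding=-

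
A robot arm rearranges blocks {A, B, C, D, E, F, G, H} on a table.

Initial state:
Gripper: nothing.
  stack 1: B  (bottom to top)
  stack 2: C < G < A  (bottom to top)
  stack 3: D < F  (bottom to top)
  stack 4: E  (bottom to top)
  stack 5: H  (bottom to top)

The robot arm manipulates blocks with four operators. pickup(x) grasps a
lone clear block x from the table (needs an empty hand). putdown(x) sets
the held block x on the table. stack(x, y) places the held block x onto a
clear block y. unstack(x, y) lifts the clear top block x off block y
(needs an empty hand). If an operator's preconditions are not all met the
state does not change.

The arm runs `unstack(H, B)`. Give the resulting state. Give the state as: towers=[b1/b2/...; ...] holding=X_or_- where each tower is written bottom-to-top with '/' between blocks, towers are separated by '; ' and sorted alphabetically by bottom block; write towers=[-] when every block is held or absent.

before: towers=[B; C/G/A; D/F; E; H] holding=-
pre[unstack(H, B)]: on(H,B) no, clear(H) yes, handempty yes
on(H,B) unmet → unstack(H, B) is a no-op
after:  towers=[B; C/G/A; D/F; E; H] holding=-

towers=[B; C/G/A; D/F; E; H] holding=-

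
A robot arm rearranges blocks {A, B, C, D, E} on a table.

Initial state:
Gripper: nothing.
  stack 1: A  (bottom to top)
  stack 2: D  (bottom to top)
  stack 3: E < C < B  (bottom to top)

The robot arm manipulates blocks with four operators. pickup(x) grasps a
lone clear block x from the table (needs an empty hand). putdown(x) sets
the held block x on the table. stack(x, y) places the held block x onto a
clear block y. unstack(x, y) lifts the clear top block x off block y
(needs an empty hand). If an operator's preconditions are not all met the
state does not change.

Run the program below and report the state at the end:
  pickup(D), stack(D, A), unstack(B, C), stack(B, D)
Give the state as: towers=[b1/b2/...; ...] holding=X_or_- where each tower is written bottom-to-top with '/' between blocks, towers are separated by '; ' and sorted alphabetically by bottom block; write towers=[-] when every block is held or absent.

step 1 (pickup(D)): towers=[A; E/C/B] holding=D
step 2 (stack(D, A)): towers=[A/D; E/C/B] holding=-
step 3 (unstack(B, C)): towers=[A/D; E/C] holding=B
step 4 (stack(B, D)): towers=[A/D/B; E/C] holding=-

towers=[A/D/B; E/C] holding=-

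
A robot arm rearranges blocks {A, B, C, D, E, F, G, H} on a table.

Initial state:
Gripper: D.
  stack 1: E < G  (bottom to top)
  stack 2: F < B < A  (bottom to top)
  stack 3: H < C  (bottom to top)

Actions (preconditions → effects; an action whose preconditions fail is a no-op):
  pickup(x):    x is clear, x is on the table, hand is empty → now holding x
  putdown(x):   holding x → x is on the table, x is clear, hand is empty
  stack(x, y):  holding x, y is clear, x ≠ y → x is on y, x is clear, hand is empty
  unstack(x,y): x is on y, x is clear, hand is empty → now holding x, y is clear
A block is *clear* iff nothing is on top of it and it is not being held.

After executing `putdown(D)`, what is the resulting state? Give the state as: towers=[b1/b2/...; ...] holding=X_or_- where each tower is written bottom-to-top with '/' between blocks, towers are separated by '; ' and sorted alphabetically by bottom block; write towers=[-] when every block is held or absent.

towers=[D; E/G; F/B/A; H/C] holding=-

before: towers=[E/G; F/B/A; H/C] holding=D
pre[putdown(D)]: holding(D) yes
all met → apply putdown(D)
after:  towers=[D; E/G; F/B/A; H/C] holding=-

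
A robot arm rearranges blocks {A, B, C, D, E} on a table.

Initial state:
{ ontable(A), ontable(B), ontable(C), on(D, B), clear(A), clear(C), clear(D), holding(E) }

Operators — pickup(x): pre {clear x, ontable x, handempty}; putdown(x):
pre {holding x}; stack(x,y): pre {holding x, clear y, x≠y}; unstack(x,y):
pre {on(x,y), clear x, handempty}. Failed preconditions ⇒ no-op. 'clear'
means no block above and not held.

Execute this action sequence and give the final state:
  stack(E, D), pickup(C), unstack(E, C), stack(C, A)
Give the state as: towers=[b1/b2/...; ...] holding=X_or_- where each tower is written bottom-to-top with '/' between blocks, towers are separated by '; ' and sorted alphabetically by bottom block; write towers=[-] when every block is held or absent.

step 1 (stack(E, D)): towers=[A; B/D/E; C] holding=-
step 2 (pickup(C)): towers=[A; B/D/E] holding=C
step 3 (unstack(E, C)) [no-op]: towers=[A; B/D/E] holding=C
step 4 (stack(C, A)): towers=[A/C; B/D/E] holding=-

towers=[A/C; B/D/E] holding=-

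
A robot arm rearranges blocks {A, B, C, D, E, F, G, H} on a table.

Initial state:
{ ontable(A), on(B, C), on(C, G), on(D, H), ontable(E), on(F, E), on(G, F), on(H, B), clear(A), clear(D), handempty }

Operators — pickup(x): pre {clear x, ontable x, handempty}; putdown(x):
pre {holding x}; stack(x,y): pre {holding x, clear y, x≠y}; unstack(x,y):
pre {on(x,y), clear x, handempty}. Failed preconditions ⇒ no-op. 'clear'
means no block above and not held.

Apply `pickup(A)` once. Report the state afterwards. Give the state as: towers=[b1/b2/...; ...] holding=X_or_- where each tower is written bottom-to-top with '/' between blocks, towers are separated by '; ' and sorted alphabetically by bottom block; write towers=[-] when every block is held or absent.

before: towers=[A; E/F/G/C/B/H/D] holding=-
pre[pickup(A)]: clear(A) ✓, ontable(A) ✓, handempty ✓
all met → apply pickup(A)
after:  towers=[E/F/G/C/B/H/D] holding=A

towers=[E/F/G/C/B/H/D] holding=A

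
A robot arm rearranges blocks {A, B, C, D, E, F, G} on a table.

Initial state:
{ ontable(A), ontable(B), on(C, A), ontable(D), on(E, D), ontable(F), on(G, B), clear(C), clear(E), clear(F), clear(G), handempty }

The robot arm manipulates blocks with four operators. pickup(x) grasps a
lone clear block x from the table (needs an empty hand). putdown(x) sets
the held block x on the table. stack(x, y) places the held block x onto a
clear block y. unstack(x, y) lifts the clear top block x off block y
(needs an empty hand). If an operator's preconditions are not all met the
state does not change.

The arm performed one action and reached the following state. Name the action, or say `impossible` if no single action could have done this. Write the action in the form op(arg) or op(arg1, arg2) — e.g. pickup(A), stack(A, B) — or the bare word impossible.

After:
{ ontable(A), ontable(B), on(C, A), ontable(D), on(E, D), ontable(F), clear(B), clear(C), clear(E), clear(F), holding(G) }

target: towers=[A/C; B; D/E; F] holding=G
         pickup(F) → towers=[A/C; B/G; D/E] holding=F
     unstack(G, B) → towers=[A/C; B; D/E; F] holding=G  ← match
     unstack(E, D) → towers=[A/C; B/G; D; F] holding=E
     unstack(C, A) → towers=[A; B/G; D/E; F] holding=C

unstack(G, B)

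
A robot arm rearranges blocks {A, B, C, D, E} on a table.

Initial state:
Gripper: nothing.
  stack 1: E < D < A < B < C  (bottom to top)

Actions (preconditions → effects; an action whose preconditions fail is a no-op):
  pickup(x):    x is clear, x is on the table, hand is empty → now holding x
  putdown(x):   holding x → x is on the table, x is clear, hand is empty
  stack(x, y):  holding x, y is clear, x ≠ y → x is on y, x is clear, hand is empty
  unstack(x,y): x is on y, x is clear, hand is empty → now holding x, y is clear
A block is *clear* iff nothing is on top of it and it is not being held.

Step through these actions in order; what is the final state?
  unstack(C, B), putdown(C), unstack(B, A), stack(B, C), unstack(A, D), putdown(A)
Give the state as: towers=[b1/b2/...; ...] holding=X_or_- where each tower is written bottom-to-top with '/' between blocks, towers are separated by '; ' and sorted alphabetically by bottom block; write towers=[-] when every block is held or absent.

step 1 (unstack(C, B)): towers=[E/D/A/B] holding=C
step 2 (putdown(C)): towers=[C; E/D/A/B] holding=-
step 3 (unstack(B, A)): towers=[C; E/D/A] holding=B
step 4 (stack(B, C)): towers=[C/B; E/D/A] holding=-
step 5 (unstack(A, D)): towers=[C/B; E/D] holding=A
step 6 (putdown(A)): towers=[A; C/B; E/D] holding=-

towers=[A; C/B; E/D] holding=-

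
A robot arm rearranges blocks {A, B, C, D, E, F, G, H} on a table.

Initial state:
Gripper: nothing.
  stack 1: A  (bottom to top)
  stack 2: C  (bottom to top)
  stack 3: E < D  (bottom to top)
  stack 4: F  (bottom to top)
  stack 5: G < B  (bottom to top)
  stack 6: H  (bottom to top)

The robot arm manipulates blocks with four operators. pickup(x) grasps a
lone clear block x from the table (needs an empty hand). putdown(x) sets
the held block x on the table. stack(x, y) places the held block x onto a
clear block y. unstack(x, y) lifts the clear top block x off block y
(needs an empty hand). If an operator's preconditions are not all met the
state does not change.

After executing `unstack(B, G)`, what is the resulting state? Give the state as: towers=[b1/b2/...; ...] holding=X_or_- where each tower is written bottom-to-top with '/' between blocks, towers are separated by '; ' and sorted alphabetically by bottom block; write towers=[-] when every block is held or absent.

towers=[A; C; E/D; F; G; H] holding=B

before: towers=[A; C; E/D; F; G/B; H] holding=-
pre[unstack(B, G)]: on(B,G) ✓, clear(B) ✓, handempty ✓
all met → apply unstack(B, G)
after:  towers=[A; C; E/D; F; G; H] holding=B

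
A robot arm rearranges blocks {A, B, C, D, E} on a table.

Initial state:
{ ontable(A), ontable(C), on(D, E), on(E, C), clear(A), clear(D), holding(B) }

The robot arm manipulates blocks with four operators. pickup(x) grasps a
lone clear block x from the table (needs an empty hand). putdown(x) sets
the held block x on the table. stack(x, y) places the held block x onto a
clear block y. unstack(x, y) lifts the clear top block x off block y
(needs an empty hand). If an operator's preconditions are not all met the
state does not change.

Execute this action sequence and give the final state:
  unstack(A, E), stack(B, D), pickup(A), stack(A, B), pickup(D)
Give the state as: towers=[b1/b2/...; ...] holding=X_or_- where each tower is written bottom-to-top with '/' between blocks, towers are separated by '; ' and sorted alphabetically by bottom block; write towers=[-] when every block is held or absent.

towers=[C/E/D/B/A] holding=-

step 1 (unstack(A, E)) [no-op]: towers=[A; C/E/D] holding=B
step 2 (stack(B, D)): towers=[A; C/E/D/B] holding=-
step 3 (pickup(A)): towers=[C/E/D/B] holding=A
step 4 (stack(A, B)): towers=[C/E/D/B/A] holding=-
step 5 (pickup(D)) [no-op]: towers=[C/E/D/B/A] holding=-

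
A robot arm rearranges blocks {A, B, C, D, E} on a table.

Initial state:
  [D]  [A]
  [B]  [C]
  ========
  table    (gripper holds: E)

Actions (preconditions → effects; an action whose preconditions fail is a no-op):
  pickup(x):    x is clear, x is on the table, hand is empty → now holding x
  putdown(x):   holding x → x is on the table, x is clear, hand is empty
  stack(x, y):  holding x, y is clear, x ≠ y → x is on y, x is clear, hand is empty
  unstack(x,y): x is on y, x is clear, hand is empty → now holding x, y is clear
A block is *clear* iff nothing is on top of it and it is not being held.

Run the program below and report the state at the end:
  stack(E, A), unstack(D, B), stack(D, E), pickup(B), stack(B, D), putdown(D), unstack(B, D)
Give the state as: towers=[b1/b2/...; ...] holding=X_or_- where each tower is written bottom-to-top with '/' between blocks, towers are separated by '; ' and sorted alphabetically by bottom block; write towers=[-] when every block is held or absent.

towers=[C/A/E/D] holding=B

step 1 (stack(E, A)): towers=[B/D; C/A/E] holding=-
step 2 (unstack(D, B)): towers=[B; C/A/E] holding=D
step 3 (stack(D, E)): towers=[B; C/A/E/D] holding=-
step 4 (pickup(B)): towers=[C/A/E/D] holding=B
step 5 (stack(B, D)): towers=[C/A/E/D/B] holding=-
step 6 (putdown(D)) [no-op]: towers=[C/A/E/D/B] holding=-
step 7 (unstack(B, D)): towers=[C/A/E/D] holding=B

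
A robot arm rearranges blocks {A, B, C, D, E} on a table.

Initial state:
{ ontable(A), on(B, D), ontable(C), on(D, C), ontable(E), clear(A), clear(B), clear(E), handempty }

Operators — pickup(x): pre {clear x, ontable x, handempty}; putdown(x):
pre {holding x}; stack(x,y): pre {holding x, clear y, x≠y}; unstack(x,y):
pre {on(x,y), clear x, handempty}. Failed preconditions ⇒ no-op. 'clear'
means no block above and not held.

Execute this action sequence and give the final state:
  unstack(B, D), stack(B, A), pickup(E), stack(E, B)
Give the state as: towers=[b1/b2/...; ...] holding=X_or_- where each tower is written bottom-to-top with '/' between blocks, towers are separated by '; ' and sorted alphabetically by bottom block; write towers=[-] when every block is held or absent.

towers=[A/B/E; C/D] holding=-

step 1 (unstack(B, D)): towers=[A; C/D; E] holding=B
step 2 (stack(B, A)): towers=[A/B; C/D; E] holding=-
step 3 (pickup(E)): towers=[A/B; C/D] holding=E
step 4 (stack(E, B)): towers=[A/B/E; C/D] holding=-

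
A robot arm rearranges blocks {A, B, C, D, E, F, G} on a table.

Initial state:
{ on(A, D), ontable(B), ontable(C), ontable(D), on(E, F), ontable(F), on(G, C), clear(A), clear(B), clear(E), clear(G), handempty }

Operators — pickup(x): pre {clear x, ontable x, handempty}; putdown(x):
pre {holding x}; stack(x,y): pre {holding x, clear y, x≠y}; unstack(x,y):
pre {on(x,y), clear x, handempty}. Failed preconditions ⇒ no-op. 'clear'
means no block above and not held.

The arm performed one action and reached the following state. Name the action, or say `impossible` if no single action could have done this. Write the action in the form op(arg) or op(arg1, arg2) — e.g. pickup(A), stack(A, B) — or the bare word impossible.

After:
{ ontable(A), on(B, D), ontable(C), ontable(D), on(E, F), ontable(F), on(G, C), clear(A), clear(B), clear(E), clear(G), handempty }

impossible

target: towers=[A; C/G; D/B; F/E] holding=-
         pickup(B) → towers=[C/G; D/A; F/E] holding=B
     unstack(G, C) → towers=[B; C; D/A; F/E] holding=G
     unstack(A, D) → towers=[B; C/G; D; F/E] holding=A
     unstack(E, F) → towers=[B; C/G; D/A; F] holding=E
none of the 4 applicable actions match → impossible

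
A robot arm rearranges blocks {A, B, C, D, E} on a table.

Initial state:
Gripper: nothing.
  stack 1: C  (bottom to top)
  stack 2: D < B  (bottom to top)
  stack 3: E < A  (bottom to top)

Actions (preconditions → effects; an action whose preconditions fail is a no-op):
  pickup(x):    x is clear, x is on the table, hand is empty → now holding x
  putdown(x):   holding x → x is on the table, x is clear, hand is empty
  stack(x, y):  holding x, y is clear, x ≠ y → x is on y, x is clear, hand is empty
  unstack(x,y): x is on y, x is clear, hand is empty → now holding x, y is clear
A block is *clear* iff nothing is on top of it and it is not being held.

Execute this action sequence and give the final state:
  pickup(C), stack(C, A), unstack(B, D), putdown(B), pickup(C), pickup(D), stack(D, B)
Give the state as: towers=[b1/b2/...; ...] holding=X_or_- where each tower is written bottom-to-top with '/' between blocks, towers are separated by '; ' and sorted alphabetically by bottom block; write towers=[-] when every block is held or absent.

towers=[B/D; E/A/C] holding=-

step 1 (pickup(C)): towers=[D/B; E/A] holding=C
step 2 (stack(C, A)): towers=[D/B; E/A/C] holding=-
step 3 (unstack(B, D)): towers=[D; E/A/C] holding=B
step 4 (putdown(B)): towers=[B; D; E/A/C] holding=-
step 5 (pickup(C)) [no-op]: towers=[B; D; E/A/C] holding=-
step 6 (pickup(D)): towers=[B; E/A/C] holding=D
step 7 (stack(D, B)): towers=[B/D; E/A/C] holding=-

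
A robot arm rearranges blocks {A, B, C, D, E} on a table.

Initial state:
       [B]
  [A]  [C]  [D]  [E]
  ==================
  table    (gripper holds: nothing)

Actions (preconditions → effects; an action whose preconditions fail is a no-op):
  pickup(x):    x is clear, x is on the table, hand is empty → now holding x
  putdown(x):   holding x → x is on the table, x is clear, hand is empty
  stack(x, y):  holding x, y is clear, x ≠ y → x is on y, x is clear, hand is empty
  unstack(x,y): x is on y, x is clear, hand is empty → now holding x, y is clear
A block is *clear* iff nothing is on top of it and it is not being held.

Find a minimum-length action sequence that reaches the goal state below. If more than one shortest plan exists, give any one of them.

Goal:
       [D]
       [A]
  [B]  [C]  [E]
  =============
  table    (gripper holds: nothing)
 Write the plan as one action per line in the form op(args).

unstack(B, C)
putdown(B)
pickup(A)
stack(A, C)
pickup(D)
stack(D, A)

step 1 (unstack(B, C)): towers=[A; C; D; E] holding=B
step 2 (putdown(B)): towers=[A; B; C; D; E] holding=-
step 3 (pickup(A)): towers=[B; C; D; E] holding=A
step 4 (stack(A, C)): towers=[B; C/A; D; E] holding=-
step 5 (pickup(D)): towers=[B; C/A; E] holding=D
step 6 (stack(D, A)): towers=[B; C/A/D; E] holding=-
goal check: towers=[B; C/A/D; E] holding=- — reached (length 6, optimal by BFS)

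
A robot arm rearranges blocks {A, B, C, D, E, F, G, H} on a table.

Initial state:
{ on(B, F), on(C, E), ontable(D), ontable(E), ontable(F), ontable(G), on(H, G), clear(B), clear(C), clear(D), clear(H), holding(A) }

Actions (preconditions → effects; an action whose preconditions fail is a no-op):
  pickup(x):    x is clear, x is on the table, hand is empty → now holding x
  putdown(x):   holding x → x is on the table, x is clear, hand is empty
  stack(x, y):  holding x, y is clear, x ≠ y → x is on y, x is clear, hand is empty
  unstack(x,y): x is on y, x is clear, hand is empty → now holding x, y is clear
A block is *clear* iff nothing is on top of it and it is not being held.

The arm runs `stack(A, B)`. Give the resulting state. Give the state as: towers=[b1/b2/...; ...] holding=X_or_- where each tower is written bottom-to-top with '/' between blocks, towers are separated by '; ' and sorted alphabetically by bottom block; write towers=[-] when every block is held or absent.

before: towers=[D; E/C; F/B; G/H] holding=A
pre[stack(A, B)]: holding(A) ok, clear(B) ok, A≠B ok
all met → apply stack(A, B)
after:  towers=[D; E/C; F/B/A; G/H] holding=-

towers=[D; E/C; F/B/A; G/H] holding=-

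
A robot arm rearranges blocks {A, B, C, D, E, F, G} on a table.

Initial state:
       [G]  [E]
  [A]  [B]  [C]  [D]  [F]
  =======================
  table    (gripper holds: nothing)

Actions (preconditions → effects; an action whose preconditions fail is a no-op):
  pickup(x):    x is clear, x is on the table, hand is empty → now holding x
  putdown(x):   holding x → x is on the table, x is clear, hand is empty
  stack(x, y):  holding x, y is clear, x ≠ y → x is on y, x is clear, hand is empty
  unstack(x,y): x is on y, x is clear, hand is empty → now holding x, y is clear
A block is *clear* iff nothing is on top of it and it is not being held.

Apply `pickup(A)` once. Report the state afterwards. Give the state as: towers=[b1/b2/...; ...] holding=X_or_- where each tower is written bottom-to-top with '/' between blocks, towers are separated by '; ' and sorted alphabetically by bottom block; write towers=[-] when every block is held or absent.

towers=[B/G; C/E; D; F] holding=A

before: towers=[A; B/G; C/E; D; F] holding=-
pre[pickup(A)]: clear(A) ✓, ontable(A) ✓, handempty ✓
all met → apply pickup(A)
after:  towers=[B/G; C/E; D; F] holding=A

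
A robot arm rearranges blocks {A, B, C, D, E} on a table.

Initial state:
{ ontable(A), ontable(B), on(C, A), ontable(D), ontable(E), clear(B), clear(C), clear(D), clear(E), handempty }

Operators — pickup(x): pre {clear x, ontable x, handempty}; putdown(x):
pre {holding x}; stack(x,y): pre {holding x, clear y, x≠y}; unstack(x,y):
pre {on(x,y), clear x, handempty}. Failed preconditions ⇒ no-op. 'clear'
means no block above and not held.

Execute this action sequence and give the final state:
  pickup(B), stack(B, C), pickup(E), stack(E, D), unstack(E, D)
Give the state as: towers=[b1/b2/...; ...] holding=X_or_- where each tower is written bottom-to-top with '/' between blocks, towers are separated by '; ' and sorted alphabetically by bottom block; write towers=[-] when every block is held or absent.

towers=[A/C/B; D] holding=E

step 1 (pickup(B)): towers=[A/C; D; E] holding=B
step 2 (stack(B, C)): towers=[A/C/B; D; E] holding=-
step 3 (pickup(E)): towers=[A/C/B; D] holding=E
step 4 (stack(E, D)): towers=[A/C/B; D/E] holding=-
step 5 (unstack(E, D)): towers=[A/C/B; D] holding=E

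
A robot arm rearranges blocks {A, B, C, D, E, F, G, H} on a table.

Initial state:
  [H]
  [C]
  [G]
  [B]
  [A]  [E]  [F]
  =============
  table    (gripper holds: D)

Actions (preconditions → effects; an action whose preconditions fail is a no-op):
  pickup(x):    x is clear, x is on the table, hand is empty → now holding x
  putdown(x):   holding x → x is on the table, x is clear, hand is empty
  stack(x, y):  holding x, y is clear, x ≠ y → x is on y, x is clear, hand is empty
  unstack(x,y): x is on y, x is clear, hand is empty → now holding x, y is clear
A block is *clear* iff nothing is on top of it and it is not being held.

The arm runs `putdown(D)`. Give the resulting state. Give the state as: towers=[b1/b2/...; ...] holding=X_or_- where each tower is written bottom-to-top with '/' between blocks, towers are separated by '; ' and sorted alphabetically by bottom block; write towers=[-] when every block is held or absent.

before: towers=[A/B/G/C/H; E; F] holding=D
pre[putdown(D)]: holding(D) ok
all met → apply putdown(D)
after:  towers=[A/B/G/C/H; D; E; F] holding=-

towers=[A/B/G/C/H; D; E; F] holding=-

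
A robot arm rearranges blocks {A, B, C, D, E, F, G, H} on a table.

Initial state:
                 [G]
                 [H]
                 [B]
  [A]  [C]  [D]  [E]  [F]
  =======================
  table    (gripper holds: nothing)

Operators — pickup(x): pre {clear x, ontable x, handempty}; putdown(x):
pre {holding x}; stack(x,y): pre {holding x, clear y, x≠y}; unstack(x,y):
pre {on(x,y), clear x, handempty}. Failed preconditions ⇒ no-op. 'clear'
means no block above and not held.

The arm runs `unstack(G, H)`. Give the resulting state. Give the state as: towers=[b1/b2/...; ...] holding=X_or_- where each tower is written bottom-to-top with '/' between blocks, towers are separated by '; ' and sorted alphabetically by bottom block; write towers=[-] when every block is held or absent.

towers=[A; C; D; E/B/H; F] holding=G

before: towers=[A; C; D; E/B/H/G; F] holding=-
pre[unstack(G, H)]: on(G,H) ok, clear(G) ok, handempty ok
all met → apply unstack(G, H)
after:  towers=[A; C; D; E/B/H; F] holding=G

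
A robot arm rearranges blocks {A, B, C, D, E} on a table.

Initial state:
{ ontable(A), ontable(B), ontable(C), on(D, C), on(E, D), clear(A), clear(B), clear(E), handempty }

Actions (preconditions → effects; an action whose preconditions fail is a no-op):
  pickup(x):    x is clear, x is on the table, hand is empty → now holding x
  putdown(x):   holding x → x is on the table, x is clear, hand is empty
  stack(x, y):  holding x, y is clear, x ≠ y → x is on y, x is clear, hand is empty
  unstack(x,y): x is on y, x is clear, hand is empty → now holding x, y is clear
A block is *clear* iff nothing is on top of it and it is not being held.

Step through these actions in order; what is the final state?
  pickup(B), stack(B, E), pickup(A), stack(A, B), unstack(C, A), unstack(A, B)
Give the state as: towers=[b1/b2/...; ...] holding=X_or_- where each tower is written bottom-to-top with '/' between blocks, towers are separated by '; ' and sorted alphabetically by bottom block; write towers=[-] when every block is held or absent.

towers=[C/D/E/B] holding=A

step 1 (pickup(B)): towers=[A; C/D/E] holding=B
step 2 (stack(B, E)): towers=[A; C/D/E/B] holding=-
step 3 (pickup(A)): towers=[C/D/E/B] holding=A
step 4 (stack(A, B)): towers=[C/D/E/B/A] holding=-
step 5 (unstack(C, A)) [no-op]: towers=[C/D/E/B/A] holding=-
step 6 (unstack(A, B)): towers=[C/D/E/B] holding=A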